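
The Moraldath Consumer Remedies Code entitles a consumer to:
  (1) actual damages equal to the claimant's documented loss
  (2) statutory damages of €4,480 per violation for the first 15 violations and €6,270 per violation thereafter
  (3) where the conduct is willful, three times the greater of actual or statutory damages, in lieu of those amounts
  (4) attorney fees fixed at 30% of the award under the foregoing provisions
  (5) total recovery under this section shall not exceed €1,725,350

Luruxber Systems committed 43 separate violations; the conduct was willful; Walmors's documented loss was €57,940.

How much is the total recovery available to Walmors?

€946,764

First 15 violations: 15 × €4,480 = €67,200
Remaining violations: (43 − 15) × €6,270 = €175,560
Statutory damages: €67,200 + €175,560 = €242,760
Greater of actual damages (€57,940) or statutory damages (€242,760): €242,760
Trebled: 3 × €242,760 = €728,280
Attorney fees: 30% of €728,280 = €218,484
Total before cap: €728,280 + €218,484 = €946,764
Cap at €1,725,350: €946,764 is within the cap, no reduction.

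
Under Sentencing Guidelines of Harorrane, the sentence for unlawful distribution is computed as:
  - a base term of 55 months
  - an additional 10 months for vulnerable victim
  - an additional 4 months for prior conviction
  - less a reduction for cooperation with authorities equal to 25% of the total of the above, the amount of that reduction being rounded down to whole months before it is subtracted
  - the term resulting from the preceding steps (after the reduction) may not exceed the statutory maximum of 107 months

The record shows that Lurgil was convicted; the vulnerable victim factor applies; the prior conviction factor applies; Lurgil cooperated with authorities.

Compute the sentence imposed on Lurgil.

52 months

Vulnerable victim enhancement: +10 months
Prior conviction enhancement: +4 months
Adjusted term: 55 months + 10 months + 4 months = 69 months
Cooperation with authorities reduction: 25% of 69 months = 17 months (rounded down)
After reduction: 69 − 17 = 52 months
Cap at 107 months: 52 months is within the cap, no reduction.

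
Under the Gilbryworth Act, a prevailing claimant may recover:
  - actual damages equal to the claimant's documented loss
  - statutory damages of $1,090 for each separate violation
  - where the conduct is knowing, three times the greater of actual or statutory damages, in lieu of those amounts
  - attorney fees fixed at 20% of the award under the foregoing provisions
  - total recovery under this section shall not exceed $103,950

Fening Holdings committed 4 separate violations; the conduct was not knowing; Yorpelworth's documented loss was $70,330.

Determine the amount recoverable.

Statutory damages: 4 × $1,090 = $4,360
Conduct not knowing: the in-lieu enhancement does not apply.
Actual plus statutory damages: $70,330 + $4,360 = $74,690
Attorney fees: 20% of $74,690 = $14,938
Total before cap: $74,690 + $14,938 = $89,628
Cap at $103,950: $89,628 is within the cap, no reduction.

$89,628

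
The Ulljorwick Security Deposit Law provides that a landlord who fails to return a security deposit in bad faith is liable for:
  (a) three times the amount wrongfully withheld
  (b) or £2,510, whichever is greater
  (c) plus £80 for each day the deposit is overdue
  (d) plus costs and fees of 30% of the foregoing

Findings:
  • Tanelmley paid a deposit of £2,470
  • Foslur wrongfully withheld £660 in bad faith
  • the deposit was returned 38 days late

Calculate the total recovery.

£7,215

Trebled: 3 × £660 = £1,980
Minimum £2,510: £1,980 is below the minimum → £2,510
Late-return penalty: 38 × £80 = £3,040
Damages plus late penalty: £2,510 + £3,040 = £5,550
Costs and fees: 30% of £5,550 = £1,665
Total recovery: £5,550 + £1,665 = £7,215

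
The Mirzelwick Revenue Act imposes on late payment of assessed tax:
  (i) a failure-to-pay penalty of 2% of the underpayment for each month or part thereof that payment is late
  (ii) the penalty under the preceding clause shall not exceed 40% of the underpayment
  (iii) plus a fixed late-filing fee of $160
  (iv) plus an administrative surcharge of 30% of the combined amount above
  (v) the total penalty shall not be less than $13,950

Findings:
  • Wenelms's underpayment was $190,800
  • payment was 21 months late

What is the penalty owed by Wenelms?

$99,424

Accrued rate: 2% × 21 = 42%, capped at 40% → 40%
Failure-to-pay penalty: 40% of $190,800 = $76,320
Penalty before surcharge: $76,320 + $160 = $76,480
Administrative surcharge: 30% of $76,480 = $22,944
Total penalty: $76,480 + $22,944 = $99,424
Minimum $13,950: $99,424 meets the minimum, no increase.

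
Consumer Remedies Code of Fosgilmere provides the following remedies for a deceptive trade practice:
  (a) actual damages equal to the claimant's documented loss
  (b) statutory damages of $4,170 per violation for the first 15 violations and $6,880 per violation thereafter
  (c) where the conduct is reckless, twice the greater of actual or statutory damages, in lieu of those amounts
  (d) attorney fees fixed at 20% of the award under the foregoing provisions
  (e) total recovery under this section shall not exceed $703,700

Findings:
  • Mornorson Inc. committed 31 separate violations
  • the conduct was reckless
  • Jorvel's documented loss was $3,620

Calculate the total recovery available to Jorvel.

First 15 violations: 15 × $4,170 = $62,550
Remaining violations: (31 − 15) × $6,880 = $110,080
Statutory damages: $62,550 + $110,080 = $172,630
Greater of actual damages ($3,620) or statutory damages ($172,630): $172,630
Doubled: 2 × $172,630 = $345,260
Attorney fees: 20% of $345,260 = $69,052
Total before cap: $345,260 + $69,052 = $414,312
Cap at $703,700: $414,312 is within the cap, no reduction.

$414,312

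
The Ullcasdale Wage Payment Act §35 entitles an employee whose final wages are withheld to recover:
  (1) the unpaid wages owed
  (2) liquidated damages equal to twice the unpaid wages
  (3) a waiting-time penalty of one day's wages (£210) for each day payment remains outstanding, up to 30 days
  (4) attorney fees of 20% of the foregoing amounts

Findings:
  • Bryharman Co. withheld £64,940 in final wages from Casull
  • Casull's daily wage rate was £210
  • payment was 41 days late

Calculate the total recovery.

Total award: £241,344

Doubled: 2 × £64,940 = £129,880
Penalty days: min(41, 30) = 30
Waiting-time penalty: 30 × £210 = £6,300
Subtotal: £64,940 + £129,880 + £6,300 = £201,120
Attorney fees: 20% of £201,120 = £40,224
Total award: £201,120 + £40,224 = £241,344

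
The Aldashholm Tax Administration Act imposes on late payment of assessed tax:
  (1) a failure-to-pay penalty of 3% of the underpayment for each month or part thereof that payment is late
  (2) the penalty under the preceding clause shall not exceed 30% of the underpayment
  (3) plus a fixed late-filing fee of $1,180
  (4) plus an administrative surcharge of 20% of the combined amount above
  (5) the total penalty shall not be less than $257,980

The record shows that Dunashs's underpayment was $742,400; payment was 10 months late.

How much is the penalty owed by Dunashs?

Penalty: $268,680

Accrued rate: 3% × 10 = 30%, capped at 30% → 30%
Failure-to-pay penalty: 30% of $742,400 = $222,720
Penalty before surcharge: $222,720 + $1,180 = $223,900
Administrative surcharge: 20% of $223,900 = $44,780
Total penalty: $223,900 + $44,780 = $268,680
Minimum $257,980: $268,680 meets the minimum, no increase.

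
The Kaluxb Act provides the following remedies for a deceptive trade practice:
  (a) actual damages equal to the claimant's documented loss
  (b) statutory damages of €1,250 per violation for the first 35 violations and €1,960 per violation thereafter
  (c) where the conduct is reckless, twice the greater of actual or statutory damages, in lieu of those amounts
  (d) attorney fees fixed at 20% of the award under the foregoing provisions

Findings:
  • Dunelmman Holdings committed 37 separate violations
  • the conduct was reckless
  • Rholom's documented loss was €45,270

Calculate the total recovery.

€114,408

First 35 violations: 35 × €1,250 = €43,750
Remaining violations: (37 − 35) × €1,960 = €3,920
Statutory damages: €43,750 + €3,920 = €47,670
Greater of actual damages (€45,270) or statutory damages (€47,670): €47,670
Doubled: 2 × €47,670 = €95,340
Attorney fees: 20% of €95,340 = €19,068
Total recovery: €95,340 + €19,068 = €114,408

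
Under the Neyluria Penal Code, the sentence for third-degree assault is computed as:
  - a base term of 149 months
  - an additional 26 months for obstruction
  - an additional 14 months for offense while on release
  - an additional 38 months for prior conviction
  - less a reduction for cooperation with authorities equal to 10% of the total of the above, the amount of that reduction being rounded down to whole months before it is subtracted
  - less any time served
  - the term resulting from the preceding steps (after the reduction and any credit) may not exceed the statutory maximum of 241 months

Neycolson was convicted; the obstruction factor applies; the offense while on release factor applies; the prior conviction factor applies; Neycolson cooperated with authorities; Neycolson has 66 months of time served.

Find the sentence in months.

Obstruction enhancement: +26 months
Offense while on release enhancement: +14 months
Prior conviction enhancement: +38 months
Adjusted term: 149 months + 26 months + 14 months + 38 months = 227 months
Cooperation with authorities reduction: 10% of 227 months = 22 months (rounded down)
After reduction: 227 − 22 = 205 months
Less time served: 205 months − 66 months = 139 months
Cap at 241 months: 139 months is within the cap, no reduction.

139 months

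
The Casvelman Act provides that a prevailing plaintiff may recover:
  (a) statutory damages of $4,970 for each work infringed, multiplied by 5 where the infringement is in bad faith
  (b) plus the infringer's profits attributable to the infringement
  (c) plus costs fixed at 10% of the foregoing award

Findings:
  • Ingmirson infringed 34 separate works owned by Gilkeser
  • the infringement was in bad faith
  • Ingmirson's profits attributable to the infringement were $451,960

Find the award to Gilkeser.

$1,426,546

Statutory damages: 34 × $4,970 = $168,980
Multiplied by 5: 5 × $168,980 = $844,900
Combined award: $844,900 + $451,960 = $1,296,860
Costs: 10% of $1,296,860 = $129,686
Award plus costs: $1,296,860 + $129,686 = $1,426,546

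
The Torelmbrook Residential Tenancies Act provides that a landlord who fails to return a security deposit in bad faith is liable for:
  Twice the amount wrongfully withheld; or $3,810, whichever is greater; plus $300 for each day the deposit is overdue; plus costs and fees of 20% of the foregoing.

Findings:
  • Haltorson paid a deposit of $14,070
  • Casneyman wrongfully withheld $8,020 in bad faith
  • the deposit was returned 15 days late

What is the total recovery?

Doubled: 2 × $8,020 = $16,040
Minimum $3,810: $16,040 meets the minimum, no increase.
Late-return penalty: 15 × $300 = $4,500
Damages plus late penalty: $16,040 + $4,500 = $20,540
Costs and fees: 20% of $20,540 = $4,108
Total recovery: $20,540 + $4,108 = $24,648

$24,648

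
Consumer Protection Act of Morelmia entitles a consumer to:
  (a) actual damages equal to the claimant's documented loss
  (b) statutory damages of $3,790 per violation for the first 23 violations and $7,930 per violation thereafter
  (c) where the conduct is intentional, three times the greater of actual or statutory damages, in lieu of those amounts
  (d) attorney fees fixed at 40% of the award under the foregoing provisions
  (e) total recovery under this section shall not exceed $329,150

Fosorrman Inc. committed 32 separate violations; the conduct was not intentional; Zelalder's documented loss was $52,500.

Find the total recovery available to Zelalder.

Total recovery: $295,456

First 23 violations: 23 × $3,790 = $87,170
Remaining violations: (32 − 23) × $7,930 = $71,370
Statutory damages: $87,170 + $71,370 = $158,540
Conduct not intentional: the in-lieu enhancement does not apply.
Actual plus statutory damages: $52,500 + $158,540 = $211,040
Attorney fees: 40% of $211,040 = $84,416
Total before cap: $211,040 + $84,416 = $295,456
Cap at $329,150: $295,456 is within the cap, no reduction.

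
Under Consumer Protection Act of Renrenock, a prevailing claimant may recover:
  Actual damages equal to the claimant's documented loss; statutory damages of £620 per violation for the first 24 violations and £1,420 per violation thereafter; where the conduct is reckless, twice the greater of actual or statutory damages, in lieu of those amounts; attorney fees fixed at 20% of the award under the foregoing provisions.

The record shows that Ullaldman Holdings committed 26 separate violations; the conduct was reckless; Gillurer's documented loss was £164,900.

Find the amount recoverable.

First 24 violations: 24 × £620 = £14,880
Remaining violations: (26 − 24) × £1,420 = £2,840
Statutory damages: £14,880 + £2,840 = £17,720
Greater of actual damages (£164,900) or statutory damages (£17,720): £164,900
Doubled: 2 × £164,900 = £329,800
Attorney fees: 20% of £329,800 = £65,960
Total recovery: £329,800 + £65,960 = £395,760

£395,760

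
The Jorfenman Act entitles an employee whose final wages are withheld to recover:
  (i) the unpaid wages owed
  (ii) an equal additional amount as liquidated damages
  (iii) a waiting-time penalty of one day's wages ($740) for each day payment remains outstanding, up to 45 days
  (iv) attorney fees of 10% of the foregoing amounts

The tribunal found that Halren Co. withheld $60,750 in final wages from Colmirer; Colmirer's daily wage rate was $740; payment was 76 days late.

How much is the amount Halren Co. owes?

Total award: $170,280

Liquidated damages (equal amount): $60,750
Penalty days: min(76, 45) = 45
Waiting-time penalty: 45 × $740 = $33,300
Subtotal: $60,750 + $60,750 + $33,300 = $154,800
Attorney fees: 10% of $154,800 = $15,480
Total award: $154,800 + $15,480 = $170,280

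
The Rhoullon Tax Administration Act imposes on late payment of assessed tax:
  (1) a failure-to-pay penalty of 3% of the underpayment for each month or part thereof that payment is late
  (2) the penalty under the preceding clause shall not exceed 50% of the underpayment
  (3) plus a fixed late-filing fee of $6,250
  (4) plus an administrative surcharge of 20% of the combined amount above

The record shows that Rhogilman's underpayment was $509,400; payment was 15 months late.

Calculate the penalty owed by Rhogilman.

Accrued rate: 3% × 15 = 45%, capped at 50% → 45%
Failure-to-pay penalty: 45% of $509,400 = $229,230
Penalty before surcharge: $229,230 + $6,250 = $235,480
Administrative surcharge: 20% of $235,480 = $47,096
Total penalty: $235,480 + $47,096 = $282,576

$282,576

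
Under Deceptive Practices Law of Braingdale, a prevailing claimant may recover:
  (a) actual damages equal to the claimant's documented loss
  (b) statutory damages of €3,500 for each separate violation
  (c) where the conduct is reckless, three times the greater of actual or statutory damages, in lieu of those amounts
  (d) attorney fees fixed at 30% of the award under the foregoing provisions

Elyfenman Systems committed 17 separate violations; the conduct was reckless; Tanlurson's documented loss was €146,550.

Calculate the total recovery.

Statutory damages: 17 × €3,500 = €59,500
Greater of actual damages (€146,550) or statutory damages (€59,500): €146,550
Trebled: 3 × €146,550 = €439,650
Attorney fees: 30% of €439,650 = €131,895
Total recovery: €439,650 + €131,895 = €571,545

€571,545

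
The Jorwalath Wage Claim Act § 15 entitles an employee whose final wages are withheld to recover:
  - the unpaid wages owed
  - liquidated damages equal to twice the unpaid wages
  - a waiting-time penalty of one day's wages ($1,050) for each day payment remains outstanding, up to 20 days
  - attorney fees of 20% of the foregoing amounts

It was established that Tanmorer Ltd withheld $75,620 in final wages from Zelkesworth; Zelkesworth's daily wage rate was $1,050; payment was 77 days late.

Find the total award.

$297,432

Doubled: 2 × $75,620 = $151,240
Penalty days: min(77, 20) = 20
Waiting-time penalty: 20 × $1,050 = $21,000
Subtotal: $75,620 + $151,240 + $21,000 = $247,860
Attorney fees: 20% of $247,860 = $49,572
Total award: $247,860 + $49,572 = $297,432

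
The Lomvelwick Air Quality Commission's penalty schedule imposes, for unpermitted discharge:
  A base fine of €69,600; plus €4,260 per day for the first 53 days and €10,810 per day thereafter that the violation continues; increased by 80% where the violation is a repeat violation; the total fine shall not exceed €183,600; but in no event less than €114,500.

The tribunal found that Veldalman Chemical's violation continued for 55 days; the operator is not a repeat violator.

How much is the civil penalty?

First 53 days: 53 × €4,260 = €225,780
Remaining days: (55 − 53) × €10,810 = €21,620
Per-day component: €225,780 + €21,620 = €247,400
Base plus per-day: €69,600 + €247,400 = €317,000
The operator is not a repeat violator: no 80% increase.
Cap at €183,600: €317,000 exceeds the cap → €183,600
Minimum €114,500: €183,600 meets the minimum, no increase.

€183,600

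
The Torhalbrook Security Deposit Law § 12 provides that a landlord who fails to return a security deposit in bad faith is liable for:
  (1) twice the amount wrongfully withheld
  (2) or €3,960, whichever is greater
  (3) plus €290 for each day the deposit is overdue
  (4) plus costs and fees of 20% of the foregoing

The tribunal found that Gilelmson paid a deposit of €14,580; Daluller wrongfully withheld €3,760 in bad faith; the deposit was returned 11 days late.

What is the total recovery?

€12,852

Doubled: 2 × €3,760 = €7,520
Minimum €3,960: €7,520 meets the minimum, no increase.
Late-return penalty: 11 × €290 = €3,190
Damages plus late penalty: €7,520 + €3,190 = €10,710
Costs and fees: 20% of €10,710 = €2,142
Total recovery: €10,710 + €2,142 = €12,852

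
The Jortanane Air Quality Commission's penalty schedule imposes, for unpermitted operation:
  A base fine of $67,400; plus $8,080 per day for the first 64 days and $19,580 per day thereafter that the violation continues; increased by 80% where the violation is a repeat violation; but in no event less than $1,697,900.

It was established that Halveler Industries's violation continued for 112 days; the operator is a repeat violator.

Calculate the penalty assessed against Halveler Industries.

Civil penalty: $2,743,848

First 64 days: 64 × $8,080 = $517,120
Remaining days: (112 − 64) × $19,580 = $939,840
Per-day component: $517,120 + $939,840 = $1,456,960
Base plus per-day: $67,400 + $1,456,960 = $1,524,360
Enhancement: 80% of $1,524,360 = $1,219,488
Enhanced fine: $1,524,360 + $1,219,488 = $2,743,848
Minimum $1,697,900: $2,743,848 meets the minimum, no increase.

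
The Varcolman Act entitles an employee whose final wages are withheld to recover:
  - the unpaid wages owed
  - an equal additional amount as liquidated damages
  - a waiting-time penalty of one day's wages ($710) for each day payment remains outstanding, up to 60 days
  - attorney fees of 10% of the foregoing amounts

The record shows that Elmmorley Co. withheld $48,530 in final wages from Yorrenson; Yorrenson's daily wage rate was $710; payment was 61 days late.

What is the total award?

$153,626

Liquidated damages (equal amount): $48,530
Penalty days: min(61, 60) = 60
Waiting-time penalty: 60 × $710 = $42,600
Subtotal: $48,530 + $48,530 + $42,600 = $139,660
Attorney fees: 10% of $139,660 = $13,966
Total award: $139,660 + $13,966 = $153,626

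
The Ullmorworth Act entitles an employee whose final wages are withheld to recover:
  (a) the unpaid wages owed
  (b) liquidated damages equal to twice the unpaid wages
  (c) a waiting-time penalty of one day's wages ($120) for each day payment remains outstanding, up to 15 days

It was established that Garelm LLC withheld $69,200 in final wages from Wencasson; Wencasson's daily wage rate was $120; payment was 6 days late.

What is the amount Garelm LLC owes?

Doubled: 2 × $69,200 = $138,400
Penalty days: min(6, 15) = 6
Waiting-time penalty: 6 × $120 = $720
Total award: $69,200 + $138,400 + $720 = $208,320

Total award: $208,320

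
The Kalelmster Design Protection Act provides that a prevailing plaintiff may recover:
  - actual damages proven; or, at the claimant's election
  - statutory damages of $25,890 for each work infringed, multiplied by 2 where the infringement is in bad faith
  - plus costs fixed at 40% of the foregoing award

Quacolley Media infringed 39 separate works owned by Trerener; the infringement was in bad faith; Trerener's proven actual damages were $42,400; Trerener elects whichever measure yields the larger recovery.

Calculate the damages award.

$2,827,188

Statutory damages: 39 × $25,890 = $1,009,710
Doubled: 2 × $1,009,710 = $2,019,420
Greater of actual damages ($42,400) or enhanced statutory damages ($2,019,420): $2,019,420
Costs: 40% of $2,019,420 = $807,768
Award plus costs: $2,019,420 + $807,768 = $2,827,188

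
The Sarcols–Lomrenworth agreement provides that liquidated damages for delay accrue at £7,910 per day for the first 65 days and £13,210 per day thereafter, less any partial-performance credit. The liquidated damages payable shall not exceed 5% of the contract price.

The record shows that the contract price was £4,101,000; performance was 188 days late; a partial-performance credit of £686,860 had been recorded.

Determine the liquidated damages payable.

First 65 days: 65 × £7,910 = £514,150
Remaining days: (188 − 65) × £13,210 = £1,624,830
Accrued per-day damages: £514,150 + £1,624,830 = £2,138,980
Less partial-performance credit: £2,138,980 − £686,860 = £1,452,120
Cap: 5% of £4,101,000 = £205,050
Cap at £205,050: £1,452,120 exceeds the cap → £205,050

£205,050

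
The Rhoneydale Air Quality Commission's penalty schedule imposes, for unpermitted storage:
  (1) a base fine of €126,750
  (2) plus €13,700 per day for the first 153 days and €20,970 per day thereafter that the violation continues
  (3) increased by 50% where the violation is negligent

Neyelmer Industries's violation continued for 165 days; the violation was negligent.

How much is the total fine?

First 153 days: 153 × €13,700 = €2,096,100
Remaining days: (165 − 153) × €20,970 = €251,640
Per-day component: €2,096,100 + €251,640 = €2,347,740
Base plus per-day: €126,750 + €2,347,740 = €2,474,490
Enhancement: 50% of €2,474,490 = €1,237,245
Enhanced fine: €2,474,490 + €1,237,245 = €3,711,735

Civil penalty: €3,711,735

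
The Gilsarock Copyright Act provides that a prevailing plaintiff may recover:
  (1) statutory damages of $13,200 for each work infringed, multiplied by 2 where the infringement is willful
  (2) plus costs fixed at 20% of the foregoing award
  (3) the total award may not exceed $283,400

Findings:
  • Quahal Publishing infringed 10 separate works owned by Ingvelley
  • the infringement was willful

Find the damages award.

Statutory damages: 10 × $13,200 = $132,000
Doubled: 2 × $132,000 = $264,000
Costs: 20% of $264,000 = $52,800
Award plus costs: $264,000 + $52,800 = $316,800
Cap at $283,400: $316,800 exceeds the cap → $283,400

Award: $283,400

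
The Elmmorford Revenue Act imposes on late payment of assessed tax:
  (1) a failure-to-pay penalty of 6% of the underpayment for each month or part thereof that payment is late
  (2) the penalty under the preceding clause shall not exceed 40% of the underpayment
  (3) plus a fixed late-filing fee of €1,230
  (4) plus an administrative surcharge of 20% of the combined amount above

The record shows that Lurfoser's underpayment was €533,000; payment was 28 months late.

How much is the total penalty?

€257,316

Accrued rate: 6% × 28 = 168%, capped at 40% → 40%
Failure-to-pay penalty: 40% of €533,000 = €213,200
Penalty before surcharge: €213,200 + €1,230 = €214,430
Administrative surcharge: 20% of €214,430 = €42,886
Total penalty: €214,430 + €42,886 = €257,316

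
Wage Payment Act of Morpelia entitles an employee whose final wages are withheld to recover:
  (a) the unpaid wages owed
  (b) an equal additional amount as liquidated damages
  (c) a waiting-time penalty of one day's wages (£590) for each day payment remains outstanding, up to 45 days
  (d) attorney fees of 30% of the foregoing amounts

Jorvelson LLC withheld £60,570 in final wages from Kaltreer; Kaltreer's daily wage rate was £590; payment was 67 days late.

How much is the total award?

Liquidated damages (equal amount): £60,570
Penalty days: min(67, 45) = 45
Waiting-time penalty: 45 × £590 = £26,550
Subtotal: £60,570 + £60,570 + £26,550 = £147,690
Attorney fees: 30% of £147,690 = £44,307
Total award: £147,690 + £44,307 = £191,997

£191,997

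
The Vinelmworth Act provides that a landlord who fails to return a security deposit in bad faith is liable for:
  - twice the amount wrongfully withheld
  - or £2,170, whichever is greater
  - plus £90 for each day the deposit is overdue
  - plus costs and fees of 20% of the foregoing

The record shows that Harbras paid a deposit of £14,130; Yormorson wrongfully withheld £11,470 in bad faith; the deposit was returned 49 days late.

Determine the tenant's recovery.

Recovery: £32,820

Doubled: 2 × £11,470 = £22,940
Minimum £2,170: £22,940 meets the minimum, no increase.
Late-return penalty: 49 × £90 = £4,410
Damages plus late penalty: £22,940 + £4,410 = £27,350
Costs and fees: 20% of £27,350 = £5,470
Total recovery: £27,350 + £5,470 = £32,820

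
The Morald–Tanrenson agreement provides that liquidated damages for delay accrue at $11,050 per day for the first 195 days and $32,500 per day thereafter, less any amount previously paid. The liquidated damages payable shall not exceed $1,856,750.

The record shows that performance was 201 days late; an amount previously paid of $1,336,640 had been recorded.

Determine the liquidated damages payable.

First 195 days: 195 × $11,050 = $2,154,750
Remaining days: (201 − 195) × $32,500 = $195,000
Accrued per-day damages: $2,154,750 + $195,000 = $2,349,750
Less amount previously paid: $2,349,750 − $1,336,640 = $1,013,110
Cap at $1,856,750: $1,013,110 is within the cap, no reduction.

Liquidated damages: $1,013,110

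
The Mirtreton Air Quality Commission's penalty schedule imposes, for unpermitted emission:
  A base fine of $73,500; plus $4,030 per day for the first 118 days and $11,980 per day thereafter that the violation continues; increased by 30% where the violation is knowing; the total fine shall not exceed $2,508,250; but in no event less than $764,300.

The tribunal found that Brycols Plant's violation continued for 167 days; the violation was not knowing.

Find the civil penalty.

$1,136,060

First 118 days: 118 × $4,030 = $475,540
Remaining days: (167 − 118) × $11,980 = $587,020
Per-day component: $475,540 + $587,020 = $1,062,560
Base plus per-day: $73,500 + $1,062,560 = $1,136,060
The violation was not knowing: no 30% increase.
Cap at $2,508,250: $1,136,060 is within the cap, no reduction.
Minimum $764,300: $1,136,060 meets the minimum, no increase.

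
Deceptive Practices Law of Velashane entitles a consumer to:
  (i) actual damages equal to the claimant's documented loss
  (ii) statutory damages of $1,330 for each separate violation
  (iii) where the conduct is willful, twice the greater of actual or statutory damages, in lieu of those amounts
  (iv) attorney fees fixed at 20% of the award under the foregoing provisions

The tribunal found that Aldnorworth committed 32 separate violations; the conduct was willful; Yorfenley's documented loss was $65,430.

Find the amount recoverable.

$157,032

Statutory damages: 32 × $1,330 = $42,560
Greater of actual damages ($65,430) or statutory damages ($42,560): $65,430
Doubled: 2 × $65,430 = $130,860
Attorney fees: 20% of $130,860 = $26,172
Total recovery: $130,860 + $26,172 = $157,032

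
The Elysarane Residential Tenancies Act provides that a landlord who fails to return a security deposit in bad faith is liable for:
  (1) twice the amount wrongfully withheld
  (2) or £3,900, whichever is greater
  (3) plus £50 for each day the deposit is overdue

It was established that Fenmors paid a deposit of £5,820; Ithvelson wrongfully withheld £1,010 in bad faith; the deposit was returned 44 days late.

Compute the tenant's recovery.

Doubled: 2 × £1,010 = £2,020
Minimum £3,900: £2,020 is below the minimum → £3,900
Late-return penalty: 44 × £50 = £2,200
Damages plus late penalty: £3,900 + £2,200 = £6,100

Recovery: £6,100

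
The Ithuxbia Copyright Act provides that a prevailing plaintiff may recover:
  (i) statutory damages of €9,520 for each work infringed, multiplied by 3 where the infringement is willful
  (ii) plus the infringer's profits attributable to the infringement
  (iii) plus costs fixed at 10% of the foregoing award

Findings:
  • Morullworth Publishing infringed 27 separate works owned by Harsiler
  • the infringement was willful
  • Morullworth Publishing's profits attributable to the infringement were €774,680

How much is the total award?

Statutory damages: 27 × €9,520 = €257,040
Trebled: 3 × €257,040 = €771,120
Combined award: €771,120 + €774,680 = €1,545,800
Costs: 10% of €1,545,800 = €154,580
Award plus costs: €1,545,800 + €154,580 = €1,700,380

€1,700,380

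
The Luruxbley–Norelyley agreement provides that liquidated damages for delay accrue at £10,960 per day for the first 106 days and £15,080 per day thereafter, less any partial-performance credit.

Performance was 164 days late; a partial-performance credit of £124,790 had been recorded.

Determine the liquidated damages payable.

First 106 days: 106 × £10,960 = £1,161,760
Remaining days: (164 − 106) × £15,080 = £874,640
Accrued per-day damages: £1,161,760 + £874,640 = £2,036,400
Less partial-performance credit: £2,036,400 − £124,790 = £1,911,610

£1,911,610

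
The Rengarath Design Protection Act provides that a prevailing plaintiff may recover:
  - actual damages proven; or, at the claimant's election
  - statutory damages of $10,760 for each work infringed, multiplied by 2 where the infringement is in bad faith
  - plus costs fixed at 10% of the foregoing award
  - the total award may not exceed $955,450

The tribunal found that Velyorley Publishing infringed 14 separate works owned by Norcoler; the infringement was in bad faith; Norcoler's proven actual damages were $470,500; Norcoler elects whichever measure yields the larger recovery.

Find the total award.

$517,550

Statutory damages: 14 × $10,760 = $150,640
Doubled: 2 × $150,640 = $301,280
Greater of actual damages ($470,500) or enhanced statutory damages ($301,280): $470,500
Costs: 10% of $470,500 = $47,050
Award plus costs: $470,500 + $47,050 = $517,550
Cap at $955,450: $517,550 is within the cap, no reduction.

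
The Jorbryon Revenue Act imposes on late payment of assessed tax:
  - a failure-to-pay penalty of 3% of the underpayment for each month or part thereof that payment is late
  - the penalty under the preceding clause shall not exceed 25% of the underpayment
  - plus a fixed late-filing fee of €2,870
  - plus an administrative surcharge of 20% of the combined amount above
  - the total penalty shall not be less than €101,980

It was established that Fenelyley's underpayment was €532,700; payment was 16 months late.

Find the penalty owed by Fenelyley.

Accrued rate: 3% × 16 = 48%, capped at 25% → 25%
Failure-to-pay penalty: 25% of €532,700 = €133,175
Penalty before surcharge: €133,175 + €2,870 = €136,045
Administrative surcharge: 20% of €136,045 = €27,209
Total penalty: €136,045 + €27,209 = €163,254
Minimum €101,980: €163,254 meets the minimum, no increase.

€163,254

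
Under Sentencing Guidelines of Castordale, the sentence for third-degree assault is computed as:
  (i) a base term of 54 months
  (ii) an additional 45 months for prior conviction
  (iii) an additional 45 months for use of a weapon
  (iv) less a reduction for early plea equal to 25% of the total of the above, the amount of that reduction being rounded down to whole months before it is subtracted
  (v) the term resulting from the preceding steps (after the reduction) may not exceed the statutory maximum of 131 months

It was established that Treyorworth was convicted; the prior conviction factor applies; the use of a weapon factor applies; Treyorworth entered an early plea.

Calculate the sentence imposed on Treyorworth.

Prior conviction enhancement: +45 months
Use of a weapon enhancement: +45 months
Adjusted term: 54 months + 45 months + 45 months = 144 months
Early plea reduction: 25% of 144 months = 36 months (rounded down)
After reduction: 144 − 36 = 108 months
Cap at 131 months: 108 months is within the cap, no reduction.

108 months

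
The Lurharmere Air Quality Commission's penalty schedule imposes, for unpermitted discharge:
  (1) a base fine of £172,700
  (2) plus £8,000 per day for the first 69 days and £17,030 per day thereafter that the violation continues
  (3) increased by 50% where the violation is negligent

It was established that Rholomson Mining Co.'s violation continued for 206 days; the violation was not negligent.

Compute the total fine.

£3,057,810

First 69 days: 69 × £8,000 = £552,000
Remaining days: (206 − 69) × £17,030 = £2,333,110
Per-day component: £552,000 + £2,333,110 = £2,885,110
Base plus per-day: £172,700 + £2,885,110 = £3,057,810
The violation was not negligent: no 50% increase.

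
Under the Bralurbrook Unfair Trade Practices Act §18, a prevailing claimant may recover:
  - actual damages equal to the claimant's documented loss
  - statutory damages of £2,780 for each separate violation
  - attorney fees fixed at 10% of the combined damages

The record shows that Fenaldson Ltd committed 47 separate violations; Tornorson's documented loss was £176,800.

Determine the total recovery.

£338,206

Statutory damages: 47 × £2,780 = £130,660
Combined damages: £176,800 + £130,660 = £307,460
Attorney fees: 10% of £307,460 = £30,746
Total recovery: £307,460 + £30,746 = £338,206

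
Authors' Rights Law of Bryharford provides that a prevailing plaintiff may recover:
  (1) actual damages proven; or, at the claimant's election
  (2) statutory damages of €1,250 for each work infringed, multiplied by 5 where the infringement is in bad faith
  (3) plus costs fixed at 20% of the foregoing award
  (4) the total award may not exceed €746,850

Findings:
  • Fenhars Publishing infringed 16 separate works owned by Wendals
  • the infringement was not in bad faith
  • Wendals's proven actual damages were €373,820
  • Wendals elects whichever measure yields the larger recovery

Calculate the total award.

€448,584

Statutory damages: 16 × €1,250 = €20,000
Infringement not in bad faith: no ×5 enhancement.
Greater of actual damages (€373,820) or statutory damages (€20,000): €373,820
Costs: 20% of €373,820 = €74,764
Award plus costs: €373,820 + €74,764 = €448,584
Cap at €746,850: €448,584 is within the cap, no reduction.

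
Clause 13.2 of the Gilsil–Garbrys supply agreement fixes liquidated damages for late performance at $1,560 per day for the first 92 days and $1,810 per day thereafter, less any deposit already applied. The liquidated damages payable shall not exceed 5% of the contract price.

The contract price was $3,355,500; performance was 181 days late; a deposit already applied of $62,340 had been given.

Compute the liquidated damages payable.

First 92 days: 92 × $1,560 = $143,520
Remaining days: (181 − 92) × $1,810 = $161,090
Accrued per-day damages: $143,520 + $161,090 = $304,610
Less deposit already applied: $304,610 − $62,340 = $242,270
Cap: 5% of $3,355,500 = $167,775
Cap at $167,775: $242,270 exceeds the cap → $167,775

$167,775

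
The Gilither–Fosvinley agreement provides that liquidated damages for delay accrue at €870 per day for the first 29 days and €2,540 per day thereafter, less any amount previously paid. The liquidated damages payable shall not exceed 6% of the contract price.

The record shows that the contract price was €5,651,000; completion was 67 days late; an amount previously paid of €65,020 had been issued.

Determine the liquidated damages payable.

First 29 days: 29 × €870 = €25,230
Remaining days: (67 − 29) × €2,540 = €96,520
Accrued per-day damages: €25,230 + €96,520 = €121,750
Less amount previously paid: €121,750 − €65,020 = €56,730
Cap: 6% of €5,651,000 = €339,060
Cap at €339,060: €56,730 is within the cap, no reduction.

Liquidated damages: €56,730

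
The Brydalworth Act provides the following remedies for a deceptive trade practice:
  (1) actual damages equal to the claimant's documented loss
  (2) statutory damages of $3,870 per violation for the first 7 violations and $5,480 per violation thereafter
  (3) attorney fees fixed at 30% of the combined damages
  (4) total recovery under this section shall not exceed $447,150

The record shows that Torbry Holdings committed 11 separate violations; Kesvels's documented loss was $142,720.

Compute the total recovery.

First 7 violations: 7 × $3,870 = $27,090
Remaining violations: (11 − 7) × $5,480 = $21,920
Statutory damages: $27,090 + $21,920 = $49,010
Combined damages: $142,720 + $49,010 = $191,730
Attorney fees: 30% of $191,730 = $57,519
Total before cap: $191,730 + $57,519 = $249,249
Cap at $447,150: $249,249 is within the cap, no reduction.

$249,249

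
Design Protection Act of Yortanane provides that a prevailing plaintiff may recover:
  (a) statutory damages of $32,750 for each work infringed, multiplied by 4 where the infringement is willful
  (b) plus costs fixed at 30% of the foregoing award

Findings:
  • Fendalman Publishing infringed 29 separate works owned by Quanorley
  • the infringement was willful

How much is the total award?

Statutory damages: 29 × $32,750 = $949,750
Multiplied by 4: 4 × $949,750 = $3,799,000
Costs: 30% of $3,799,000 = $1,139,700
Award plus costs: $3,799,000 + $1,139,700 = $4,938,700

$4,938,700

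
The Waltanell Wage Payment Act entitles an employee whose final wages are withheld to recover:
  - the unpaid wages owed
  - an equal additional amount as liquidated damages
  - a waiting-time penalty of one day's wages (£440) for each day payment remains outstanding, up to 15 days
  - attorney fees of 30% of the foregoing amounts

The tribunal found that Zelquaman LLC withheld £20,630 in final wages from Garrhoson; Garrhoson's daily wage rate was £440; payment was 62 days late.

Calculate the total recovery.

£62,218

Liquidated damages (equal amount): £20,630
Penalty days: min(62, 15) = 15
Waiting-time penalty: 15 × £440 = £6,600
Subtotal: £20,630 + £20,630 + £6,600 = £47,860
Attorney fees: 30% of £47,860 = £14,358
Total award: £47,860 + £14,358 = £62,218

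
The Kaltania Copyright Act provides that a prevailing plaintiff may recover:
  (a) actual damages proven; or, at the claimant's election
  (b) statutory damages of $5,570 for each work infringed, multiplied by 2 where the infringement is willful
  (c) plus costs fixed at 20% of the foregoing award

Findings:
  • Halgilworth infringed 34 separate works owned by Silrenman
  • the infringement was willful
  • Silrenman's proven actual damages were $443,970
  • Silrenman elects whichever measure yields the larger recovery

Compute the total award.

Statutory damages: 34 × $5,570 = $189,380
Doubled: 2 × $189,380 = $378,760
Greater of actual damages ($443,970) or enhanced statutory damages ($378,760): $443,970
Costs: 20% of $443,970 = $88,794
Award plus costs: $443,970 + $88,794 = $532,764

$532,764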